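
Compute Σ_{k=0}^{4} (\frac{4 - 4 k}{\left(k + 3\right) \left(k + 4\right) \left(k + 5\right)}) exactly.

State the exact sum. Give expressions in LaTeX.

Σ = 0

Compute t_(k+1)/t_k: get k*(k + 3)/((k - 1)*(k + 6)).
So A=k + 3 and B=k + 6, with C=k - 1.
f must satisfy (k + 3)·f(k+1) − (k + 5)·f(k) = k - 1.
Bound: deg f ≤ 2.
Match coefficients ⇒ f(k) = k*(k - 5)/12.
Certificate R = B(k−1)f/C = k*(k - 5)*(k + 5)/(12*(k - 1)) gives s_k = -k*(k - 5)/(3*(k + 3)*(k + 4)).
Check: Δs_k = 4*(1 - k)/(k**3 + 12*k**2 + 47*k + 60). ✓
Telescoping: Σ = s_(5) − s_(0) = 0 − (0) = 0.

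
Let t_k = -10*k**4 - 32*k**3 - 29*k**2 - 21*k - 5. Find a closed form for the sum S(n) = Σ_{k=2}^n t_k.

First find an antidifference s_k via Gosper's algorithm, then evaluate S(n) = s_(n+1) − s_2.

Compute t_(k+1)/t_k: get (10*k**4 + 72*k**3 + 185*k**2 + 215*k + 97)/(10*k**4 + 32*k**3 + 29*k**2 + 21*k + 5).
A = 1, B = 1, C = k**4 + 16*k**3/5 + 29*k**2/10 + 21*k/10 + 1/2.
Solve (1)·f(k+1) − (1)·f(k) = k**4 + 16*k**3/5 + 29*k**2/10 + 21*k/10 + 1/2.
Degrees (0,0,4) ⇒ d ≤ 5.
Solve for f: f(k) = k*(2*k**4 + 3*k**3 - 3*k**2 + 4*k - 1)/10 (degree 5 ≤ 5).
R(k) = B(k−1)·f(k)/C(k) = k*(2*k**4 + 3*k**3 - 3*k**2 + 4*k - 1)/(10*k**4 + 32*k**3 + 29*k**2 + 21*k + 5); s_k = R·t_k = k*(-2*k**4 - 3*k**3 + 3*k**2 - 4*k + 1).
s_(k+1) − s_k = -10*k**4 - 32*k**3 - 29*k**2 - 21*k - 5 = t_k.
Evaluate: s_(n+1) = -2*n**5 - 13*n**4 - 29*n**3 - 33*n**2 - 20*n - 5; subtract s_(2) = -102 ⇒ S(n) = -2*n**5 - 13*n**4 - 29*n**3 - 33*n**2 - 20*n + 97.

S(n) = -2*n**5 - 13*n**4 - 29*n**3 - 33*n**2 - 20*n + 97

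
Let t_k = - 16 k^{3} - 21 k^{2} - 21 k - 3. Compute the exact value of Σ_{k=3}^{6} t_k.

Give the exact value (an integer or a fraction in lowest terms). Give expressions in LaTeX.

Σ = -9108

Step 1: r(k) = (16*k**3 + 69*k**2 + 111*k + 61)/(16*k**3 + 21*k**2 + 21*k + 3).
So A=1 and B=1, with C=k**3 + 21*k**2/16 + 21*k/16 + 3/16.
f must satisfy (1)·f(k+1) − (1)·f(k) = k**3 + 21*k**2/16 + 21*k/16 + 3/16.
deg f ≤ 4 (via 0,0,3).
Solving with deg f ≤ 4: f(k) = k*(4*k**3 - k**2 + 4*k - 4)/16.
Then R = B(k−1)f/C = k*(4*k**3 - k**2 + 4*k - 4)/(16*k**3 + 21*k**2 + 21*k + 3), so s_k = R(k)·t_k = k*(-4*k**3 + k**2 - 4*k + 4).
Verify: -16*k**3 - 21*k**2 - 21*k - 3 matches t_k.
Evaluate s at k=7 and k=3: -9429 and -321; difference -9108.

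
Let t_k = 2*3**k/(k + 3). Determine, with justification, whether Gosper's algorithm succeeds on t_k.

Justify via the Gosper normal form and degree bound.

No — key equation has no polynomial f.

Compute t_(k+1)/t_k: get 3*(k + 3)/(k + 4).
A = 3*k + 9, B = k + 4, C = 1.
Set up (3*k + 9)·f(k+1) − (k + 3)·f(k) − (1) = 0.
deg f ≤ -1 (via 1,1,0).
d = -1 < 0 ⇒ no nonzero polynomial f; not summable.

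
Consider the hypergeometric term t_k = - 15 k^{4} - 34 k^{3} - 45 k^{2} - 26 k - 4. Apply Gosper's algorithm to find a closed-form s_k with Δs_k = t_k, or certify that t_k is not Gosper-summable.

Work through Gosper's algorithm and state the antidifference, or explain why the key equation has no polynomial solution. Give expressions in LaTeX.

s_k = k \left(- 3 k^{4} - k^{3} - 3 k^{2} + k + 2\right)

Ratio r(k) = (15*k**4 + 94*k**3 + 237*k**2 + 278*k + 124)/(15*k**4 + 34*k**3 + 45*k**2 + 26*k + 4).
A = 1, B = 1, C = k**4 + 34*k**3/15 + 3*k**2 + 26*k/15 + 4/15.
Need (1)·f(k+1) − (1)·f(k) = k**4 + 34*k**3/15 + 3*k**2 + 26*k/15 + 4/15.
Bound: deg f ≤ 5.
Solve for f: f(k) = k*(3*k**4 + k**3 + 3*k**2 - k - 2)/15 (degree 5 ≤ 5).
Then R = B(k−1)f/C = k*(3*k**4 + k**3 + 3*k**2 - k - 2)/(15*k**4 + 34*k**3 + 45*k**2 + 26*k + 4), so s_k = R(k)·t_k = k*(-3*k**4 - k**3 - 3*k**2 + k + 2).
Δs = -15*k**4 - 34*k**3 - 45*k**2 - 26*k - 4, as required.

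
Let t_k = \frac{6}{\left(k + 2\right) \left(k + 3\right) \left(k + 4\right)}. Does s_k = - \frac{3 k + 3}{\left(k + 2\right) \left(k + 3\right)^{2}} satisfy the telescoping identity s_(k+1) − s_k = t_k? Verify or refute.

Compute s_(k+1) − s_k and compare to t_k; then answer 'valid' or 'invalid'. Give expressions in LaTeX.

s_(k+1) = 3*(-k - 2)/((k + 3)*(k + 4)**2)
s_(k+1) − s_k = 6*(k**2 + 4*k + 2)/(k**5 + 16*k**4 + 101*k**3 + 314*k**2 + 480*k + 288)
(s_(k+1) − s_k) − t_k = 6*(-3*k - 10)/(k**5 + 16*k**4 + 101*k**3 + 314*k**2 + 480*k + 288)

Invalid: residual \frac{6 \left(- 3 k - 10\right)}{k^{5} + 16 k^{4} + 101 k^{3} + 314 k^{2} + 480 k + 288} ≠ 0.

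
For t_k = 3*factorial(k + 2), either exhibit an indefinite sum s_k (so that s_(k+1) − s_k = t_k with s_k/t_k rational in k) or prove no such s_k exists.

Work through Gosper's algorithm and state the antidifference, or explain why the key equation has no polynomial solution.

not Gosper-summable; s_k does not exist

t_(k+1)/t_k = k + 3.
Normal form (A,B,C) = (k + 3, 1, 1).
Key eq: (k + 3)·f(k+1) = (1)·f(k) + (1).
Bound: deg f ≤ -1.
deg f ≤ -1 is impossible — no certificate.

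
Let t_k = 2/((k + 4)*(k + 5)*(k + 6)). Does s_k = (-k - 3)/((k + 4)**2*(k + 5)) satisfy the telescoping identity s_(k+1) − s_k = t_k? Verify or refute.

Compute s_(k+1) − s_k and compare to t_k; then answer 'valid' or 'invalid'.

s_(k+1) = (-k - 4)/((k + 5)**2*(k + 6))
s_(k+1) − s_k = ((k + 3)*(k + 5)*(k + 6) - (k + 4)**3)/((k + 4)**2*(k + 5)**2*(k + 6))
(s_(k+1) − s_k) − t_k = (-3*k - 14)/(k**5 + 24*k**4 + 229*k**3 + 1086*k**2 + 2560*k + 2400)

Invalid: residual (-3*k - 14)/(k**5 + 24*k**4 + 229*k**3 + 1086*k**2 + 2560*k + 2400) ≠ 0.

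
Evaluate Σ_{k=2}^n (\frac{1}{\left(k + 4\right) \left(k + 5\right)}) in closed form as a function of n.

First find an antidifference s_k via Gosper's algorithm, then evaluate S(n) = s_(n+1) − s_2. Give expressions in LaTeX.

S(n) = \frac{n - 1}{6 \left(n + 5\right)}

Compute t_(k+1)/t_k: get (k + 4)/(k + 6).
A = k + 4, B = k + 6, C = 1.
Solve (k + 4)·f(k+1) − (k + 5)·f(k) = 1.
d = 1 from the (1,1,0) case.
Solving with deg f ≤ 1: f(k) = k/4.
So s_k = (B(k−1)f/C)·t_k = (k*(k + 5)/4)·t_k = k/(4*(k + 4)).
s_(k+1) − s_k = 1/(k**2 + 9*k + 20) = t_k.
Evaluate: s_(n+1) = (n + 1)/(4*(n + 5)); subtract s_(2) = 1/12 ⇒ S(n) = (n - 1)/(6*(n + 5)).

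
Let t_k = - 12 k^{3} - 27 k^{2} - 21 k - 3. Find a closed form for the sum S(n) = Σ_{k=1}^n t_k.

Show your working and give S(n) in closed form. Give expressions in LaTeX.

r(k) = (4*k**3 + 21*k**2 + 37*k + 21)/(4*k**3 + 9*k**2 + 7*k + 1) after simplifying.
A = 1, B = 1, C = k**3 + 9*k**2/4 + 7*k/4 + 1/4.
Need (1)·f(k+1) − (1)·f(k) = k**3 + 9*k**2/4 + 7*k/4 + 1/4.
Degrees (0,0,3) ⇒ d ≤ 4.
A polynomial solution: f(k) = k*(k**3 + k**2 - 1)/4.
So s_k = (B(k−1)f/C)·t_k = (k*(k**3 + k**2 - 1)/(4*k**3 + 9*k**2 + 7*k + 1))·t_k = 3*k*(-k**3 - k**2 + 1).
Δs = -12*k**3 - 27*k**2 - 21*k - 3, as required.
s_(n+1) = -3*n**4 - 15*n**3 - 27*n**2 - 18*n - 3 and s_(1) = -3, so S(n) = 3*n*(-n**3 - 5*n**2 - 9*n - 6).

S(n) = 3 n \left(- n^{3} - 5 n^{2} - 9 n - 6\right)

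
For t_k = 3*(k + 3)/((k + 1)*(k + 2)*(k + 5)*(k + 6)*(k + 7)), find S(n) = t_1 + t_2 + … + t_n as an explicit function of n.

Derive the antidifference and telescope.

r(k) = (k + 1)*(k + 4)*(k + 5)/((k + 3)**2*(k + 8)) after simplifying.
A = k + 1, B = k + 8, C = k**3 + 10*k**2 + 33*k + 36.
Solve (k + 1)·f(k+1) − (k + 7)·f(k) = k**3 + 10*k**2 + 33*k + 36.
deg f ≤ 6 (via 1,1,3).
A polynomial solution: f(k) = k*(k + 2)*(k + 3)*(k + 4)*(k**2 + 12*k + 41)/90.
Certificate R = B(k−1)f/C = k*(k + 2)*(k + 7)*(k**2 + 12*k + 41)/(90*(k + 3)) gives s_k = k*(k**2 + 12*k + 41)/(30*(k**3 + 12*k**2 + 41*k + 30)).
Verify: 3*(k + 3)/(k**5 + 21*k**4 + 163*k**3 + 567*k**2 + 844*k + 420) matches t_k.
Telescope: S(n) = s_(n+1) − s_(1) = (n**3 + 15*n**2 + 68*n + 54)/(30*(n**3 + 15*n**2 + 68*n + 84)) − (3/140) = n*(n**2 + 15*n + 68)/(84*(n**3 + 15*n**2 + 68*n + 84)).

S(n) = n*(n**2 + 15*n + 68)/(84*(n**3 + 15*n**2 + 68*n + 84))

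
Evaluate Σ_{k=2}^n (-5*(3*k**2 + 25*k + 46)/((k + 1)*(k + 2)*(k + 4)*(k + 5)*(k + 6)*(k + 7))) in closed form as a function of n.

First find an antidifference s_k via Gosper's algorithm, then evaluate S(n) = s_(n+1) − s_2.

Compute t_(k+1)/t_k: get (k + 1)*(k + 4)*(25*k + 3*(k + 1)**2 + 71)/((k + 3)*(k + 8)*(3*k**2 + 25*k + 46)).
Normal form (A,B,C) = (k + 1, k + 8, k**3 + 34*k**2/3 + 121*k/3 + 46).
f must satisfy (k + 1)·f(k+1) − (k + 7)·f(k) = k**3 + 34*k**2/3 + 121*k/3 + 46.
d = 6 from the (1,1,3) case.
Solving with deg f ≤ 6: f(k) = k*(k + 2)*(k + 3)*(k + 5)*(k**2 + 11*k + 34)/72.
Certificate R = B(k−1)f/C = k*(k + 2)*(k + 5)*(k + 7)*(k**2 + 11*k + 34)/(24*(3*k**2 + 25*k + 46)) gives s_k = 5*k*(-k**2 - 11*k - 34)/(24*(k**3 + 11*k**2 + 34*k + 24)).
Check: Δs_k = 5*(-3*k**2 - 25*k - 46)/(k**6 + 25*k**5 + 247*k**4 + 1219*k**3 + 3112*k**2 + 3796*k + 1680). ✓
s_(n+1) = 5*(-n**3 - 14*n**2 - 59*n - 46)/(24*(n**3 + 14*n**2 + 59*n + 70)) and s_(2) = -25/144, so S(n) = 5*(-n**3 - 14*n**2 - 59*n + 74)/(144*(n**3 + 14*n**2 + 59*n + 70)).

S(n) = 5*(-n**3 - 14*n**2 - 59*n + 74)/(144*(n**3 + 14*n**2 + 59*n + 70))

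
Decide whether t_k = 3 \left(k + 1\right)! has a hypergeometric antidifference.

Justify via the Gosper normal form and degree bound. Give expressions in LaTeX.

No — negative degree bound, so no certificate f.

Ratio r(k) = k + 2.
A = k + 2, B = 1, C = 1.
f must satisfy (k + 2)·f(k+1) − (1)·f(k) = 1.
From deg A=1, deg B=0, deg C=0: d=-1.
Negative degree bound (-1): no f exists, t_k not Gosper-summable.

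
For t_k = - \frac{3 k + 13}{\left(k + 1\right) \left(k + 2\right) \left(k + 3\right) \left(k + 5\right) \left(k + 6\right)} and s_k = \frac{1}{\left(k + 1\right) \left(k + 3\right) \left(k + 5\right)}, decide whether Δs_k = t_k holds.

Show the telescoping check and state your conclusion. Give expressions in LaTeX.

s_(k+1) = 1/((k + 2)*(k + 4)*(k + 6))
s_(k+1) − s_k = 1/((k + 2)*(k + 4)*(k + 6)) - 1/((k + 1)*(k + 3)*(k + 5))
(s_(k+1) − s_k) − t_k = (4*k + 19)/(k**6 + 21*k**5 + 175*k**4 + 735*k**3 + 1624*k**2 + 1764*k + 720)

Invalid: residual \frac{4 k + 19}{k^{6} + 21 k^{5} + 175 k^{4} + 735 k^{3} + 1624 k^{2} + 1764 k + 720} ≠ 0.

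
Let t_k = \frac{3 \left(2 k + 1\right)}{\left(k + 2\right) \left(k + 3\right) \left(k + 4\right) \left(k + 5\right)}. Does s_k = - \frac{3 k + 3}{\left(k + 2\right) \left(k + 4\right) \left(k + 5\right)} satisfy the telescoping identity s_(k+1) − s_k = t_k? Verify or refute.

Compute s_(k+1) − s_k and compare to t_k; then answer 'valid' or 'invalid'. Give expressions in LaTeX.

s_(k+1) = 3*(-k - 2)/((k + 3)*(k + 5)*(k + 6))
s_(k+1) − s_k = 3*(2*k**2 + 7*k + 2)/(k**5 + 20*k**4 + 155*k**3 + 580*k**2 + 1044*k + 720)
(s_(k+1) − s_k) − t_k = 6*(-3*k - 2)/(k**5 + 20*k**4 + 155*k**3 + 580*k**2 + 1044*k + 720)

Invalid: residual \frac{6 \left(- 3 k - 2\right)}{k^{5} + 20 k^{4} + 155 k^{3} + 580 k^{2} + 1044 k + 720} ≠ 0.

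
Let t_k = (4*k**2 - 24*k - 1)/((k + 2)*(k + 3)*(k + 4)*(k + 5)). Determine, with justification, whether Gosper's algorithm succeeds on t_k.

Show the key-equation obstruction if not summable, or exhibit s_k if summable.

t_(k+1)/t_k = (4*k**3 - 8*k**2 - 53*k - 42)/(4*k**3 - 145*k - 6).
Take A(k)=k + 2, B(k)=k + 6, C(k)=k**2 - 6*k - 1/4.
Set up (k + 2)·f(k+1) − (k + 5)·f(k) − (k**2 - 6*k - 1/4) = 0.
Bound: deg f ≤ 3.
A polynomial solution: f(k) = k*(k**2 - 87*k + 74)/96.
So s_k = (B(k−1)f/C)·t_k = (k*(k + 5)*(k**2 - 87*k + 74)/(24*(4*k**2 - 24*k - 1)))·t_k = k*(k**2 - 87*k + 74)/(24*(k + 2)*(k + 3)*(k + 4)).
s_(k+1) − s_k = (4*k**2 - 24*k - 1)/(k**4 + 14*k**3 + 71*k**2 + 154*k + 120) = t_k.

Yes. s_k = k*(k**2 - 87*k + 74)/(24*(k + 2)*(k + 3)*(k + 4)).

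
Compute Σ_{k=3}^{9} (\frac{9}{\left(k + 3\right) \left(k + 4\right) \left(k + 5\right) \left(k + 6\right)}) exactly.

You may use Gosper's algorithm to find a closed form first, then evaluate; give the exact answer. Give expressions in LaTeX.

Σ = 57/7280

t_(k+1)/t_k = (k + 3)/(k + 7).
A = k + 3, B = k + 7, C = 1.
f must satisfy (k + 3)·f(k+1) − (k + 6)·f(k) = 1.
From deg A=1, deg B=1, deg C=0: d=3.
Coefficient equations give f(k) = k*(k**2 + 12*k + 47)/180.
Certificate R = B(k−1)f/C = k*(k + 6)*(k**2 + 12*k + 47)/180 gives s_k = k*(k**2 + 12*k + 47)/(20*(k + 3)*(k + 4)*(k + 5)).
Δs = 9/(k**4 + 18*k**3 + 119*k**2 + 342*k + 360), as required.
Σ_(k=3)^(9) t_k = s_(10) − s_(3) = 89/1820 − (23/560) = 57/7280.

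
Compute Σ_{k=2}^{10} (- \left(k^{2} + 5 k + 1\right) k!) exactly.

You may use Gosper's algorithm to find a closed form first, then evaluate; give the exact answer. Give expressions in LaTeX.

Σ = -598751988

Ratio r(k) = (k + 1)*(5*k + (k + 1)**2 + 6)/(k**2 + 5*k + 1).
Factor: A=k + 1; B=1; C=k**2 + 5*k + 1.
Solve (k + 1)·f(k+1) − (1)·f(k) = k**2 + 5*k + 1.
Degrees (1,0,2) ⇒ d ≤ 1.
Solving with deg f ≤ 1: f(k) = k + 4.
Then R = B(k−1)f/C = (k + 4)/(k**2 + 5*k + 1), so s_k = R(k)·t_k = -(k + 4)*factorial(k).
Check: Δs_k = -(k**2 + 5*k + 1)*factorial(k). ✓
Σ_(k=2)^(10) t_k = s_(11) − s_(2) = -598752000 − (-12) = -598751988.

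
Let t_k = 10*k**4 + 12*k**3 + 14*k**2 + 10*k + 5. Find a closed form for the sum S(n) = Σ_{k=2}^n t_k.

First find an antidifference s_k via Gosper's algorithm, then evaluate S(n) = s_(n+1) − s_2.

S(n) = 2*n**5 + 8*n**4 + 14*n**3 + 15*n**2 + 12*n - 51

t_(k+1)/t_k = (10*k**4 + 52*k**3 + 110*k**2 + 114*k + 51)/(10*k**4 + 12*k**3 + 14*k**2 + 10*k + 5).
A = 1, B = 1, C = k**4 + 6*k**3/5 + 7*k**2/5 + k + 1/2.
Solve (1)·f(k+1) − (1)·f(k) = k**4 + 6*k**3/5 + 7*k**2/5 + k + 1/2.
Bound: deg f ≤ 5.
Match coefficients ⇒ f(k) = k*(2*k**4 - 2*k**3 + 2*k**2 + k + 2)/10.
Then R = B(k−1)f/C = k*(2*k**4 - 2*k**3 + 2*k**2 + k + 2)/(10*k**4 + 12*k**3 + 14*k**2 + 10*k + 5), so s_k = R(k)·t_k = k*(2*k**4 - 2*k**3 + 2*k**2 + k + 2).
Verify: 10*k**4 + 12*k**3 + 14*k**2 + 10*k + 5 matches t_k.
Telescope: S(n) = s_(n+1) − s_(2) = 2*n**5 + 8*n**4 + 14*n**3 + 15*n**2 + 12*n + 5 − (56) = 2*n**5 + 8*n**4 + 14*n**3 + 15*n**2 + 12*n - 51.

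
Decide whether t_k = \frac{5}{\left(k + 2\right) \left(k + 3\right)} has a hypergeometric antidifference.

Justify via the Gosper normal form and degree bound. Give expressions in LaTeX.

Yes. s_k = \frac{5 k}{2 \left(k + 2\right)}.

t_(k+1)/t_k = (k + 2)/(k + 4).
Gosper form: A/B · C(k+1)/C(k) with A=k + 2, B=k + 4, C=1.
Solve (k + 2)·f(k+1) − (k + 3)·f(k) = 1.
Degrees (1,1,0) ⇒ d ≤ 1.
Solve for f: f(k) = k/2 (degree 1 ≤ 1).
Then R = B(k−1)f/C = k*(k + 3)/2, so s_k = R(k)·t_k = 5*k/(2*(k + 2)).
s_(k+1) − s_k = 5/(k**2 + 5*k + 6) = t_k.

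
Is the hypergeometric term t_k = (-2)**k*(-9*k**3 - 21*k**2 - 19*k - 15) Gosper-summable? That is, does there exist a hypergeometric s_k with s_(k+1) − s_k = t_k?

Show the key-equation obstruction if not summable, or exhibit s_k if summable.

Yes. s_k = (-2)**k*(3*k**3 + k**2 - k + 3).

r(k) = 2*(-9*k**3 - 48*k**2 - 88*k - 64)/(9*k**3 + 21*k**2 + 19*k + 15) after simplifying.
A = -2, B = 1, C = k**3 + 7*k**2/3 + 19*k/9 + 5/3.
Set up (-2)·f(k+1) − (1)·f(k) − (k**3 + 7*k**2/3 + 19*k/9 + 5/3) = 0.
Bound: deg f ≤ 3.
Match coefficients ⇒ f(k) = -(3*k**3 + k**2 - k + 3)/9.
Then R = B(k−1)f/C = -(3*k**3 + k**2 - k + 3)/((3*k + 5)*(3*k**2 + 2*k + 3)), so s_k = R(k)·t_k = (-2)**k*(3*k**3 + k**2 - k + 3).
s_(k+1) − s_k = (-2)**k*(-9*k**3 - 21*k**2 - 19*k - 15) = t_k.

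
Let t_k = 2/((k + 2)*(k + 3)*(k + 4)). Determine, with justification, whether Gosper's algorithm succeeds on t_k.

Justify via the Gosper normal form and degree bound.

Compute t_(k+1)/t_k: get (k + 2)/(k + 5).
Factor: A=k + 2; B=k + 5; C=1.
Set up (k + 2)·f(k+1) − (k + 4)·f(k) − (1) = 0.
Degrees (1,1,0) ⇒ d ≤ 2.
Solving with deg f ≤ 2: f(k) = k*(k + 5)/12.
Get s_k = R·t_k = k*(k + 5)/(6*(k + 2)*(k + 3)) with R(k) = B(k−1)f(k)/C(k) = k*(k + 4)*(k + 5)/12.
s_(k+1) − s_k = 2/(k**3 + 9*k**2 + 26*k + 24) = t_k.

Yes. s_k = k*(k + 5)/(6*(k + 2)*(k + 3)).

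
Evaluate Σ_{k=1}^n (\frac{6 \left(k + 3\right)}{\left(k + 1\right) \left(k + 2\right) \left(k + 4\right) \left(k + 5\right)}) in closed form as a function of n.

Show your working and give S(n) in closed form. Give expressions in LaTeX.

Compute t_(k+1)/t_k: get (k + 1)*(k + 4)**2/((k + 3)**2*(k + 6)).
Take A(k)=k + 1, B(k)=k + 6, C(k)=k**2 + 6*k + 9.
Need (k + 1)·f(k+1) − (k + 5)·f(k) = k**2 + 6*k + 9.
Degrees (1,1,2) ⇒ d ≤ 4.
Coefficient equations give f(k) = k*(k + 2)*(k + 3)*(k + 5)/8.
Certificate R = B(k−1)f/C = k*(k + 2)*(k + 5)**2/(8*(k + 3)) gives s_k = 3*k*(k + 5)/(4*(k**2 + 5*k + 4)).
Verify: 6*(k + 3)/(k**4 + 12*k**3 + 49*k**2 + 78*k + 40) matches t_k.
Evaluate: s_(n+1) = 3*(n**2 + 7*n + 6)/(4*(n**2 + 7*n + 10)); subtract s_(1) = 9/20 ⇒ S(n) = 3*n*(n + 7)/(10*(n**2 + 7*n + 10)).

S(n) = \frac{3 n \left(n + 7\right)}{10 \left(n^{2} + 7 n + 10\right)}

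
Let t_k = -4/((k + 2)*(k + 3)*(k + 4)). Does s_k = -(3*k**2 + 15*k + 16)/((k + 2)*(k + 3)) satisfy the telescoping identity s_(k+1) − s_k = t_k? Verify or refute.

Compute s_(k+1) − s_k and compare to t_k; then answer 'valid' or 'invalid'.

s_(k+1) = (-15*k - 3*(k + 1)**2 - 31)/((k + 3)*(k + 4))
s_(k+1) − s_k = -4/(k**3 + 9*k**2 + 26*k + 24)
(s_(k+1) − s_k) − t_k = 0

valid (s_(k+1) − s_k reduces to t_k)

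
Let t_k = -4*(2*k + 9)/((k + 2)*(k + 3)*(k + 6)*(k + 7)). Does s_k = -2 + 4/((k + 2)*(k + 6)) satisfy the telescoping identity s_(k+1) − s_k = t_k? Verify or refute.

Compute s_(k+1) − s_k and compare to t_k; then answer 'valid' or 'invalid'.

Valid: the claim telescopes to t_k.

s_(k+1) = -2 + 4/((k + 3)*(k + 7))
s_(k+1) − s_k = 4*(-2*k - 9)/(k**4 + 18*k**3 + 113*k**2 + 288*k + 252)
(s_(k+1) − s_k) − t_k = 0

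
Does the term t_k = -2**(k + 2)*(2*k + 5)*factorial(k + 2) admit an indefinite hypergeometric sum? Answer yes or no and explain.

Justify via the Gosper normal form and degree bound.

Yes. s_k = -2**(k + 2)*factorial(k + 2).

t_(k+1)/t_k = 2*(k + 3)*(2*k + 7)/(2*k + 5).
Take A(k)=2*k + 6, B(k)=1, C(k)=k + 5/2.
Need (2*k + 6)·f(k+1) − (1)·f(k) = k + 5/2.
deg f ≤ 0 (via 1,0,1).
Coefficient equations give f(k) = 1/2.
Then R = B(k−1)f/C = 1/(2*k + 5), so s_k = R(k)·t_k = -2**(k + 2)*factorial(k + 2).
Δs = -2**(k + 2)*(2*k + 5)*factorial(k + 2), as required.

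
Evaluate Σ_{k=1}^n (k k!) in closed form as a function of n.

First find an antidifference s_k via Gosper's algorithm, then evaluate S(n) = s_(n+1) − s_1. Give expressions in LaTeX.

S(n) = n n! + n! - 1

t_(k+1)/t_k = (k + 1)**2/k.
So A=k + 1 and B=1, with C=k.
Solve (k + 1)·f(k+1) − (1)·f(k) = k.
deg f ≤ 0 (via 1,0,1).
Coefficient equations give f(k) = 1.
R(k) = B(k−1)·f(k)/C(k) = 1/k; s_k = R·t_k = factorial(k).
Check: Δs_k = k*factorial(k). ✓
Telescope: S(n) = s_(n+1) − s_(1) = factorial(n + 1) − (1) = n*factorial(n) + factorial(n) - 1.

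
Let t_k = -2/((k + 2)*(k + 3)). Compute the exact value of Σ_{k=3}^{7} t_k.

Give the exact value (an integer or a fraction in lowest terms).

r(k) = (k + 2)/(k + 4) after simplifying.
Factor: A=k + 2; B=k + 4; C=1.
Solve (k + 2)·f(k+1) − (k + 3)·f(k) = 1.
Bound: deg f ≤ 1.
Solving with deg f ≤ 1: f(k) = k/2.
Certificate R = B(k−1)f/C = k*(k + 3)/2 gives s_k = -k/(k + 2).
Δs = -2/(k**2 + 5*k + 6), as required.
Evaluate s at k=8 and k=3: -4/5 and -3/5; difference -1/5.

Σ = -1/5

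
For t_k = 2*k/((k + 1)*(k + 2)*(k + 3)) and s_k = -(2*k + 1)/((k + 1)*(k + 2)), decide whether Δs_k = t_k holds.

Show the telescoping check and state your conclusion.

s_(k+1) = (-2*k - 3)/((k + 2)*(k + 3))
s_(k+1) − s_k = 2*k/(k**3 + 6*k**2 + 11*k + 6)
(s_(k+1) − s_k) − t_k = 0

Valid — Δs_k = t_k.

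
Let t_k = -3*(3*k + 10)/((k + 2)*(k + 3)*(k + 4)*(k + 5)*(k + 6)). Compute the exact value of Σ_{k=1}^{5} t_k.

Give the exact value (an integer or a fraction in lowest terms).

r(k) = (k + 2)*(3*k + 13)/((k + 7)*(3*k + 10)) after simplifying.
So A=k + 2 and B=k + 7, with C=k + 10/3.
f must satisfy (k + 2)·f(k+1) − (k + 6)·f(k) = k + 10/3.
deg f ≤ 4 (via 1,1,1).
Match coefficients ⇒ f(k) = k*(k + 3)*(k**2 + 11*k + 38)/120.
Get s_k = R·t_k = 3*k*(-k**2 - 11*k - 38)/(40*(k**3 + 11*k**2 + 38*k + 40)) with R(k) = B(k−1)f(k)/C(k) = k*(k + 3)*(k + 6)*(k**2 + 11*k + 38)/(40*(3*k + 10)).
Δs = 3*(-3*k - 10)/(k**5 + 20*k**4 + 155*k**3 + 580*k**2 + 1044*k + 720), as required.
Σ_(k=1)^(5) t_k = s_(6) − s_(1) = -63/880 − (-1/24) = -79/2640.

Σ = -79/2640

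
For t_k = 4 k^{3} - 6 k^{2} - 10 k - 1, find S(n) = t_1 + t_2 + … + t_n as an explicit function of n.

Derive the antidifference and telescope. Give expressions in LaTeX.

S(n) = n \left(n^{3} - 7 n - 7\right)

r(k) = (4*k**3 + 6*k**2 - 10*k - 13)/(4*k**3 - 6*k**2 - 10*k - 1) after simplifying.
Gosper form: A/B · C(k+1)/C(k) with A=1, B=1, C=k**3 - 3*k**2/2 - 5*k/2 - 1/4.
Need (1)·f(k+1) − (1)·f(k) = k**3 - 3*k**2/2 - 5*k/2 - 1/4.
Degrees (0,0,3) ⇒ d ≤ 4.
Solving with deg f ≤ 4: f(k) = k*(k**3 - 4*k**2 - k + 3)/4.
Certificate R = B(k−1)f/C = k*(k**3 - 4*k**2 - k + 3)/(4*k**3 - 6*k**2 - 10*k - 1) gives s_k = k*(k**3 - 4*k**2 - k + 3).
s_(k+1) − s_k = 4*k**3 - 6*k**2 - 10*k - 1 = t_k.
s_(n+1) = n**4 - 7*n**2 - 7*n - 1 and s_(1) = -1, so S(n) = n*(n**3 - 7*n - 7).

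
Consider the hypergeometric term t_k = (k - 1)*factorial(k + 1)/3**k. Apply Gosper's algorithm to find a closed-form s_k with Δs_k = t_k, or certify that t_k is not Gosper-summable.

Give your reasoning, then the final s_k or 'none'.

s_k = 3**(1 - k)*factorial(k + 1)

t_(k+1)/t_k = k*(k + 2)/(3*(k - 1)).
So A=k/3 + 2/3 and B=1, with C=k - 1.
f must satisfy (k/3 + 2/3)·f(k+1) − (1)·f(k) = k - 1.
From deg A=1, deg B=0, deg C=1: d=0.
Coefficient equations give f(k) = 3.
R(k) = B(k−1)·f(k)/C(k) = 3/(k - 1); s_k = R·t_k = 3**(1 - k)*factorial(k + 1).
Δs = (k - 1)*factorial(k + 1)/3**k, as required.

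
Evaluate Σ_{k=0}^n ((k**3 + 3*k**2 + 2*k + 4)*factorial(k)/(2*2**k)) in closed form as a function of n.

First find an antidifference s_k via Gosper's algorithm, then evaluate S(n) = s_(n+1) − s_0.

S(n) = 2**(-n - 1)*(2**(n + 1) + n**3*factorial(n) + 5*n**2*factorial(n) + 6*n*factorial(n) + 2*factorial(n))

t_(k+1)/t_k = (k**4 + 7*k**3 + 17*k**2 + 21*k + 10)/(2*(k**3 + 3*k**2 + 2*k + 4)).
Factor: A=k/2 + 1/2; B=1; C=k**3 + 3*k**2 + 2*k + 4.
f must satisfy (k/2 + 1/2)·f(k+1) − (1)·f(k) = k**3 + 3*k**2 + 2*k + 4.
d = 2 from the (1,0,3) case.
Match coefficients ⇒ f(k) = 2*(k**2 + 2*k - 1).
Certificate R = B(k−1)f/C = 2*(k**2 + 2*k - 1)/(k**3 + 3*k**2 + 2*k + 4) gives s_k = (k**2 + 2*k - 1)*factorial(k)/2**k.
Verify: (k**3 + 3*k**2 + 2*k + 4)*factorial(k)/(2*2**k) matches t_k.
s_(n+1) = 2**(-n - 1)*(n**2 + 4*n + 2)*factorial(n + 1) and s_(0) = -1, so S(n) = 2**(-n - 1)*(2**(n + 1) + n**3*factorial(n) + 5*n**2*factorial(n) + 6*n*factorial(n) + 2*factorial(n)).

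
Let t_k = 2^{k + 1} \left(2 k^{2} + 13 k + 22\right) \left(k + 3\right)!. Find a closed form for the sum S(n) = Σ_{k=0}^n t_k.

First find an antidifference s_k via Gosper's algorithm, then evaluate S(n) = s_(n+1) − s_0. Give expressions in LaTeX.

The ratio is 2*(2*k**3 + 25*k**2 + 105*k + 148)/(2*k**2 + 13*k + 22).
A = 2*k + 8, B = 1, C = k**2 + 13*k/2 + 11.
Solve (2*k + 8)·f(k+1) − (1)·f(k) = k**2 + 13*k/2 + 11.
Bound: deg f ≤ 1.
A polynomial solution: f(k) = (k + 2)/2.
Certificate R = B(k−1)f/C = (k + 2)/(2*k**2 + 13*k + 22) gives s_k = 2**(k + 1)*(k + 2)*factorial(k + 3).
Δs = 2**(k + 1)*(2*k**2 + 13*k + 22)*factorial(k + 3), as required.
Evaluate: s_(n+1) = 2**(n + 2)*(n + 3)*factorial(n + 4); subtract s_(0) = 24 ⇒ S(n) = 4*2**n*n*factorial(n + 4) + 12*2**n*factorial(n + 4) - 24.

S(n) = 4 \cdot 2^{n} n \left(n + 4\right)! + 12 \cdot 2^{n} \left(n + 4\right)! - 24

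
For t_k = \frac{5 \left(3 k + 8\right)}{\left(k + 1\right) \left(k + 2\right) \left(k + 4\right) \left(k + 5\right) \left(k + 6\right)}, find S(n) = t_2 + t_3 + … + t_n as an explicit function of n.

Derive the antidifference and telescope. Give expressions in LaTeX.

S(n) = \frac{5 \left(n^{3} + 13 n^{2} + 52 n - 66\right)}{126 \left(n^{3} + 13 n^{2} + 52 n + 60\right)}

Ratio r(k) = (k + 1)*(k + 4)*(3*k + 11)/((k + 3)*(k + 7)*(3*k + 8)).
So A=k + 1 and B=k + 7, with C=k**2 + 17*k/3 + 8.
Set up (k + 1)·f(k+1) − (k + 6)·f(k) − (k**2 + 17*k/3 + 8) = 0.
d = 5 from the (1,1,2) case.
Match coefficients ⇒ f(k) = k*(k + 2)*(k + 3)*(k**2 + 10*k + 29)/60.
Certificate R = B(k−1)f/C = k*(k + 2)*(k + 6)*(k**2 + 10*k + 29)/(20*(3*k + 8)) gives s_k = k*(k**2 + 10*k + 29)/(4*(k**3 + 10*k**2 + 29*k + 20)).
Check: Δs_k = 5*(3*k + 8)/(k**5 + 18*k**4 + 121*k**3 + 372*k**2 + 508*k + 240). ✓
s_(n+1) = (n**3 + 13*n**2 + 52*n + 40)/(4*(n**3 + 13*n**2 + 52*n + 60)) and s_(2) = 53/252, so S(n) = 5*(n**3 + 13*n**2 + 52*n - 66)/(126*(n**3 + 13*n**2 + 52*n + 60)).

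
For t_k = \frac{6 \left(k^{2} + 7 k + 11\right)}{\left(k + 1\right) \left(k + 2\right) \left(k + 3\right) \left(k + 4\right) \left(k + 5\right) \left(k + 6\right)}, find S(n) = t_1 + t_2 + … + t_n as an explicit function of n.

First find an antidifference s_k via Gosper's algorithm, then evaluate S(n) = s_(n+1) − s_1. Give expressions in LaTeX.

S(n) = \frac{n \left(n^{2} + 12 n + 44\right)}{24 \left(n^{3} + 12 n^{2} + 44 n + 48\right)}

Step 1: r(k) = (k + 1)*(7*k + (k + 1)**2 + 18)/((k + 7)*(k**2 + 7*k + 11)).
Normal form (A,B,C) = (k + 1, k + 7, k**2 + 7*k + 11).
Solve (k + 1)·f(k+1) − (k + 6)·f(k) = k**2 + 7*k + 11.
From deg A=1, deg B=1, deg C=2: d=5.
Match coefficients ⇒ f(k) = k*(k + 2)*(k + 4)*(k**2 + 9*k + 23)/45.
Then R = B(k−1)f/C = k*(k + 2)*(k + 4)*(k + 6)*(k**2 + 9*k + 23)/(45*(k**2 + 7*k + 11)), so s_k = R(k)·t_k = 2*k*(k**2 + 9*k + 23)/(15*(k**3 + 9*k**2 + 23*k + 15)).
Verify: 6*(k**2 + 7*k + 11)/(k**6 + 21*k**5 + 175*k**4 + 735*k**3 + 1624*k**2 + 1764*k + 720) matches t_k.
Telescope: S(n) = s_(n+1) − s_(1) = 2*(n**3 + 12*n**2 + 44*n + 33)/(15*(n**3 + 12*n**2 + 44*n + 48)) − (11/120) = n*(n**2 + 12*n + 44)/(24*(n**3 + 12*n**2 + 44*n + 48)).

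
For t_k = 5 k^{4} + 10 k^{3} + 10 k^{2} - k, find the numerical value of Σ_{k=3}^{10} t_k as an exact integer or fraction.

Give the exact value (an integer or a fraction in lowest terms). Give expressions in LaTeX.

r(k) = (5*k**4 + 30*k**3 + 70*k**2 + 69*k + 24)/(k*(5*k**3 + 10*k**2 + 10*k - 1)) after simplifying.
Factor: A=1; B=1; C=k**4 + 2*k**3 + 2*k**2 - k/5.
Key eq: (1)·f(k+1) = (1)·f(k) + (k**4 + 2*k**3 + 2*k**2 - k/5).
From deg A=0, deg B=0, deg C=4: d=5.
Solving with deg f ≤ 5: f(k) = k*(k - 1)*(k**3 + k**2 + k - 2)/5.
So s_k = (B(k−1)f/C)·t_k = ((k - 1)*(k**3 + k**2 + k - 2)/(5*k**3 + 10*k**2 + 10*k - 1))·t_k = k*(k**4 - 3*k + 2).
Check: Δs_k = k*(5*k**3 + 10*k**2 + 10*k - 1). ✓
Telescoping: Σ = s_(11) − s_(3) = 160710 − (222) = 160488.

Σ = 160488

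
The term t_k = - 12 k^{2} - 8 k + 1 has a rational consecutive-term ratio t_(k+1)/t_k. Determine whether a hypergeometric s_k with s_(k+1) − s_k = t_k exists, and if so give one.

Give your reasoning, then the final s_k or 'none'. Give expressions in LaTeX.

s_k = k \left(- 4 k^{2} + 2 k + 3\right)

Step 1: r(k) = (12*k**2 + 32*k + 19)/(12*k**2 + 8*k - 1).
A = 1, B = 1, C = k**2 + 2*k/3 - 1/12.
Key eq: (1)·f(k+1) = (1)·f(k) + (k**2 + 2*k/3 - 1/12).
Bound: deg f ≤ 3.
Coefficient equations give f(k) = k*(4*k**2 - 2*k - 3)/12.
Certificate R = B(k−1)f/C = k*(4*k**2 - 2*k - 3)/(12*k**2 + 8*k - 1) gives s_k = k*(-4*k**2 + 2*k + 3).
Verify: -12*k**2 - 8*k + 1 matches t_k.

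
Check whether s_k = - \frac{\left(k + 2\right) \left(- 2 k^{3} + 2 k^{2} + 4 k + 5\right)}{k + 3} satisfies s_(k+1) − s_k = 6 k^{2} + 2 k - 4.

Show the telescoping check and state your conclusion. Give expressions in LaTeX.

s_(k+1) = (2*k**4 + 10*k**3 + 10*k**2 - 15*k - 27)/(k + 4)
s_(k+1) − s_k = (6*k**4 + 40*k**3 + 60*k**2 - 10*k - 41)/(k**2 + 7*k + 12)
(s_(k+1) − s_k) − t_k = (-4*k**3 - 22*k**2 - 6*k + 7)/(k**2 + 7*k + 12)

Invalid: residual \frac{- 4 k^{3} - 22 k^{2} - 6 k + 7}{k^{2} + 7 k + 12} ≠ 0.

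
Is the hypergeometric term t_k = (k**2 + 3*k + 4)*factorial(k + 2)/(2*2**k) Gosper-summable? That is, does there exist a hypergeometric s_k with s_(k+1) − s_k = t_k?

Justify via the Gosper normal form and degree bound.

Yes. s_k = (k + 1)*factorial(k + 2)/2**k.

Ratio r(k) = (k + 3)*(3*k + (k + 1)**2 + 7)/(2*(k**2 + 3*k + 4)).
Normal form (A,B,C) = (k/2 + 3/2, 1, k**2 + 3*k + 4).
Set up (k/2 + 3/2)·f(k+1) − (1)·f(k) − (k**2 + 3*k + 4) = 0.
From deg A=1, deg B=0, deg C=2: d=1.
Match coefficients ⇒ f(k) = 2*(k + 1).
Certificate R = B(k−1)f/C = 2*(k + 1)/(k**2 + 3*k + 4) gives s_k = (k + 1)*factorial(k + 2)/2**k.
Δs = (k**2 + 3*k + 4)*factorial(k + 2)/(2*2**k), as required.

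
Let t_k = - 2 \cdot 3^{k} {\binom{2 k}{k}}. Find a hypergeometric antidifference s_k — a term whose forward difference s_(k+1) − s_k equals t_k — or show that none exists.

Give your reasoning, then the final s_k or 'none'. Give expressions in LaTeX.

The ratio is 6*(2*k + 1)/(k + 1).
A = 12*k + 6, B = k + 1, C = 1.
f must satisfy (12*k + 6)·f(k+1) − (k)·f(k) = 1.
d = -1 from the (1,1,0) case.
deg f ≤ -1 is impossible — no certificate.

no hypergeometric antidifference exists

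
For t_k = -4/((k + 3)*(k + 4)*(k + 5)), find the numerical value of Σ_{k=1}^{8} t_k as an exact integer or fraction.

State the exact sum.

Σ = -17/195

t_(k+1)/t_k = (k + 3)/(k + 6).
Factor: A=k + 3; B=k + 6; C=1.
Solve (k + 3)·f(k+1) − (k + 5)·f(k) = 1.
Bound: deg f ≤ 2.
Match coefficients ⇒ f(k) = k*(k + 7)/24.
R(k) = B(k−1)·f(k)/C(k) = k*(k + 5)*(k + 7)/24; s_k = R·t_k = k*(-k - 7)/(6*(k + 3)*(k + 4)).
Verify: -4/(k**3 + 12*k**2 + 47*k + 60) matches t_k.
Evaluate s at k=9 and k=1: -2/13 and -1/15; difference -17/195.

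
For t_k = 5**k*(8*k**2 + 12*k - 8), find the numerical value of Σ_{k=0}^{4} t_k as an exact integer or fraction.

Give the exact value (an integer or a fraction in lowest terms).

Step 1: r(k) = 5*(2*k**2 + 7*k + 3)/(2*k**2 + 3*k - 2).
Gosper form: A/B · C(k+1)/C(k) with A=5, B=1, C=k**2 + 3*k/2 - 1.
Set up (5)·f(k+1) − (1)·f(k) − (k**2 + 3*k/2 - 1) = 0.
d = 2 from the (0,0,2) case.
Solving with deg f ≤ 2: f(k) = (k**2 - k - 1)/4.
Then R = B(k−1)f/C = (k**2 - k - 1)/(2*(k + 2)*(2*k - 1)), so s_k = R(k)·t_k = 2*5**k*(k**2 - k - 1).
Δs = 5**k*(8*k**2 + 12*k - 8), as required.
Sum = s_(5) − s_(0); s_(5) = 118750, s_(0) = -2 ⇒ 118752.

Σ = 118752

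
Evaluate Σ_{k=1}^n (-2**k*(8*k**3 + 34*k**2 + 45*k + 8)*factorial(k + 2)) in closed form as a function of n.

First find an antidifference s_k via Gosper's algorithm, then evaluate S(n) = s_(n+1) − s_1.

Ratio r(k) = 2*(8*k**4 + 82*k**3 + 311*k**2 + 506*k + 285)/(8*k**3 + 34*k**2 + 45*k + 8).
A = 2*k + 6, B = 1, C = k**3 + 17*k**2/4 + 45*k/8 + 1.
Set up (2*k + 6)·f(k+1) − (1)·f(k) − (k**3 + 17*k**2/4 + 45*k/8 + 1) = 0.
From deg A=1, deg B=0, deg C=3: d=2.
Solve for f: f(k) = (4*k**2 - k - 2)/8 (degree 2 ≤ 2).
R(k) = B(k−1)·f(k)/C(k) = (4*k**2 - k - 2)/(8*k**3 + 34*k**2 + 45*k + 8); s_k = R·t_k = 2**k*(-4*k**2 + k + 2)*factorial(k + 2).
Check: Δs_k = -2**k*(8*k**3 + 34*k**2 + 45*k + 8)*factorial(k + 2). ✓
Evaluate: s_(n+1) = -2**(n + 1)*(4*n**2 + 7*n + 1)*factorial(n + 3); subtract s_(1) = -12 ⇒ S(n) = -8*2**n*n**2*factorial(n + 3) - 14*2**n*n*factorial(n + 3) - 2*2**n*factorial(n + 3) + 12.

S(n) = -8*2**n*n**2*factorial(n + 3) - 14*2**n*n*factorial(n + 3) - 2*2**n*factorial(n + 3) + 12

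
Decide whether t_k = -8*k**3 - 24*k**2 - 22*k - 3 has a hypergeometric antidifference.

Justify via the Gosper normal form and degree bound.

Yes. s_k = k*(-2*k**3 - 4*k**2 - k + 4).

The ratio is (8*k**3 + 48*k**2 + 94*k + 57)/(8*k**3 + 24*k**2 + 22*k + 3).
Gosper form: A/B · C(k+1)/C(k) with A=1, B=1, C=k**3 + 3*k**2 + 11*k/4 + 3/8.
f must satisfy (1)·f(k+1) − (1)·f(k) = k**3 + 3*k**2 + 11*k/4 + 3/8.
Degrees (0,0,3) ⇒ d ≤ 4.
Solving with deg f ≤ 4: f(k) = k*(2*k**3 + 4*k**2 + k - 4)/8.
Certificate R = B(k−1)f/C = k*(2*k**3 + 4*k**2 + k - 4)/(8*k**3 + 24*k**2 + 22*k + 3) gives s_k = k*(-2*k**3 - 4*k**2 - k + 4).
Verify: -8*k**3 - 24*k**2 - 22*k - 3 matches t_k.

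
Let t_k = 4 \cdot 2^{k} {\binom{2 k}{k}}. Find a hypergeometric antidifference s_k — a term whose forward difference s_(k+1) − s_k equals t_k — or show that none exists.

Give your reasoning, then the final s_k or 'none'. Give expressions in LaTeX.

not Gosper-summable; s_k does not exist

r(k) = 4*(2*k + 1)/(k + 1) after simplifying.
A = 8*k + 4, B = k + 1, C = 1.
f must satisfy (8*k + 4)·f(k+1) − (k)·f(k) = 1.
Degrees (1,1,0) ⇒ d ≤ -1.
Bound -1 < 0, so the key equation has no polynomial solution.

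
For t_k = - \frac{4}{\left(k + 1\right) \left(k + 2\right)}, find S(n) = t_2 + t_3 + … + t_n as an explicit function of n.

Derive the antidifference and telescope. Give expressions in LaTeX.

t_(k+1)/t_k = (k + 1)/(k + 3).
Take A(k)=k + 1, B(k)=k + 3, C(k)=1.
Key eq: (k + 1)·f(k+1) = (k + 2)·f(k) + (1).
deg f ≤ 1 (via 1,1,0).
Match coefficients ⇒ f(k) = k.
Get s_k = R·t_k = -4*k/(k + 1) with R(k) = B(k−1)f(k)/C(k) = k*(k + 2).
Verify: -4/(k**2 + 3*k + 2) matches t_k.
Evaluate: s_(n+1) = 4*(-n - 1)/(n + 2); subtract s_(2) = -8/3 ⇒ S(n) = 4*(1 - n)/(3*(n + 2)).

S(n) = \frac{4 \left(1 - n\right)}{3 \left(n + 2\right)}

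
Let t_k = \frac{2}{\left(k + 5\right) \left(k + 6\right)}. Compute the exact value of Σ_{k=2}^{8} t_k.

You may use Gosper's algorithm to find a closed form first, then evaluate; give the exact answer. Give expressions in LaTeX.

Ratio r(k) = (k + 5)/(k + 7).
Take A(k)=k + 5, B(k)=k + 7, C(k)=1.
Set up (k + 5)·f(k+1) − (k + 6)·f(k) − (1) = 0.
deg f ≤ 1 (via 1,1,0).
Solving with deg f ≤ 1: f(k) = k/5.
Certificate R = B(k−1)f/C = k*(k + 6)/5 gives s_k = 2*k/(5*(k + 5)).
Verify: 2/(k**2 + 11*k + 30) matches t_k.
Σ_(k=2)^(8) t_k = s_(9) − s_(2) = 9/35 − (4/35) = 1/7.

Σ = 1/7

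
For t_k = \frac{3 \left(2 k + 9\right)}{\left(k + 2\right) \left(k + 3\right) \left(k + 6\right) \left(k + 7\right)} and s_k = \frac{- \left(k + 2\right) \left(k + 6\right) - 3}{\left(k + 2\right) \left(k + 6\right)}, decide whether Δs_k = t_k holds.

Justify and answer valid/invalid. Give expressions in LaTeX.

valid; difference matches t_k

s_(k+1) = (-(k + 3)*(k + 7) - 3)/((k + 3)*(k + 7))
s_(k+1) − s_k = 3*(2*k + 9)/(k**4 + 18*k**3 + 113*k**2 + 288*k + 252)
(s_(k+1) − s_k) − t_k = 0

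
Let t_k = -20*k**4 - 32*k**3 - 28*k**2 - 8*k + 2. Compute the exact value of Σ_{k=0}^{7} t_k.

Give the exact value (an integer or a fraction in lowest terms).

The ratio is (10*k**4 + 56*k**3 + 122*k**2 + 120*k + 43)/(10*k**4 + 16*k**3 + 14*k**2 + 4*k - 1).
Gosper form: A/B · C(k+1)/C(k) with A=1, B=1, C=k**4 + 8*k**3/5 + 7*k**2/5 + 2*k/5 - 1/10.
Set up (1)·f(k+1) − (1)·f(k) − (k**4 + 8*k**3/5 + 7*k**2/5 + 2*k/5 - 1/10) = 0.
Bound: deg f ≤ 5.
Match coefficients ⇒ f(k) = k*(2*k**4 - k**3 - k - 1)/10.
Then R = B(k−1)f/C = k*(2*k**4 - k**3 - k - 1)/(10*k**4 + 16*k**3 + 14*k**2 + 4*k - 1), so s_k = R(k)·t_k = 2*k*(-2*k**4 + k**3 + k + 1).
s_(k+1) − s_k = -20*k**4 - 32*k**3 - 28*k**2 - 8*k + 2 = t_k.
Σ_(k=0)^(7) t_k = s_(8) − s_(0) = -122736 − (0) = -122736.

Σ = -122736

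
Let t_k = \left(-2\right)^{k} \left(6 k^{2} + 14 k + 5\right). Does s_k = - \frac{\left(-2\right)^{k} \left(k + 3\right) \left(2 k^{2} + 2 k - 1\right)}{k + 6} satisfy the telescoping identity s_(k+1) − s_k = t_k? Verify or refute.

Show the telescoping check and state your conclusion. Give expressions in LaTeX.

s_(k+1) = 2*(-2)**k*(k + 4)*(2*k + 2*(k + 1)**2 + 1)/(k + 7)
s_(k+1) − s_k = (-2)**k*(6*k**4 + 74*k**3 + 283*k**2 + 380*k + 123)/(k**2 + 13*k + 42)
(s_(k+1) − s_k) − t_k = (-2)**k*(-18*k**3 - 156*k**2 - 273*k - 87)/(k**2 + 13*k + 42)

Invalid: residual \frac{\left(-2\right)^{k} \left(- 18 k^{3} - 156 k^{2} - 273 k - 87\right)}{k^{2} + 13 k + 42} ≠ 0.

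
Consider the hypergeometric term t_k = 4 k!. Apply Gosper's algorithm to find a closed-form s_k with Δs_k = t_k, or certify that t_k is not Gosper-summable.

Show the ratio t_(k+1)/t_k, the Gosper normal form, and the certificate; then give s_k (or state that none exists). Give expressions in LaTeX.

none (Gosper's algorithm certifies no s_k)

Ratio r(k) = k + 1.
Take A(k)=k + 1, B(k)=1, C(k)=1.
f must satisfy (k + 1)·f(k+1) − (1)·f(k) = 1.
d = -1 from the (1,0,0) case.
Bound -1 < 0, so the key equation has no polynomial solution.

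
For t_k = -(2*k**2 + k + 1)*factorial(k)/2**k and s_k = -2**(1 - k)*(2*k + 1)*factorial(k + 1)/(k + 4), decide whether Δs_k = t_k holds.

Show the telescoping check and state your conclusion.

s_(k+1) = -(2*k + 3)*factorial(k + 2)/(2**k*(k + 5))
s_(k+1) − s_k = -(2*k**3 + 11*k**2 + 12*k + 14)*factorial(k + 1)/(2**k*(k + 4)*(k + 5))
(s_(k+1) − s_k) − t_k = 3*(2*k**3 + 9*k**2 + k + 2)*factorial(k)/(2**k*(k + 4)*(k + 5))

Invalid: residual 3*(2*k**3 + 9*k**2 + k + 2)*factorial(k)/(2**k*(k + 4)*(k + 5)) ≠ 0.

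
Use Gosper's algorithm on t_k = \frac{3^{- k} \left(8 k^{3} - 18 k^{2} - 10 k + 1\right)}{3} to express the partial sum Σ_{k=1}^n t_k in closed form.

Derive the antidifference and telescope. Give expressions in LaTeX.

The ratio is (8*k**3 + 6*k**2 - 22*k - 19)/(3*(8*k**3 - 18*k**2 - 10*k + 1)).
Gosper form: A/B · C(k+1)/C(k) with A=1/3, B=1, C=k**3 - 9*k**2/4 - 5*k/4 + 1/8.
Solve (1/3)·f(k+1) − (1)·f(k) = k**3 - 9*k**2/4 - 5*k/4 + 1/8.
deg f ≤ 3 (via 0,0,3).
Solve for f: f(k) = -3*k*(4*k**2 - 3*k - 2)/8 (degree 3 ≤ 3).
R(k) = B(k−1)·f(k)/C(k) = -3*k*(4*k**2 - 3*k - 2)/(8*k**3 - 18*k**2 - 10*k + 1); s_k = R·t_k = k*(-4*k**2 + 3*k + 2)/3**k.
s_(k+1) − s_k = (8*k**3 - 18*k**2 - 10*k + 1)/(3*3**k) = t_k.
Evaluate: s_(n+1) = 3**(-n - 1)*(-4*n**3 - 9*n**2 - 4*n + 1); subtract s_(1) = 1/3 ⇒ S(n) = 3**(-n - 1)*(-3**n - 4*n**3 - 9*n**2 - 4*n + 1).

S(n) = 3^{- n - 1} \left(- 3^{n} - 4 n^{3} - 9 n^{2} - 4 n + 1\right)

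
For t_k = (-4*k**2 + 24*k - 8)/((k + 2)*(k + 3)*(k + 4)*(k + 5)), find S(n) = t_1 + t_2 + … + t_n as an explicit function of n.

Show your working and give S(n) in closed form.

S(n) = n*(-n**2 + 28*n + 13)/(10*(n**3 + 12*n**2 + 47*n + 60))

r(k) = (k**3 - 2*k**2 - 11*k - 6)/(k**3 - 34*k + 12) after simplifying.
Normal form (A,B,C) = (k + 2, k + 6, k**2 - 6*k + 2).
Key eq: (k + 2)·f(k+1) = (k + 5)·f(k) + (k**2 - 6*k + 2).
d = 3 from the (1,1,2) case.
Match coefficients ⇒ f(k) = k*(k**2 - 15*k + 38)/24.
Get s_k = R·t_k = -k*(k**2 - 15*k + 38)/(6*(k + 2)*(k + 3)*(k + 4)) with R(k) = B(k−1)f(k)/C(k) = k*(k + 5)*(k**2 - 15*k + 38)/(24*(k**2 - 6*k + 2)).
Verify: 4*(-k**2 + 6*k - 2)/(k**4 + 14*k**3 + 71*k**2 + 154*k + 120) matches t_k.
Σ_(k=1)^n t_k = s_(n+1) − s_(1) = ((-n**3 + 12*n**2 - 11*n - 24)/(6*(n**3 + 12*n**2 + 47*n + 60))) − (-1/15), i.e. n*(-n**2 + 28*n + 13)/(10*(n**3 + 12*n**2 + 47*n + 60)).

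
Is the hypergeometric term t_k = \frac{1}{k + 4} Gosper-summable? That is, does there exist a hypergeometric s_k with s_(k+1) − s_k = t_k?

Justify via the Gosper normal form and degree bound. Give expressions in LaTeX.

Step 1: r(k) = (k + 4)/(k + 5).
Normal form (A,B,C) = (k + 4, k + 5, 1).
Key eq: (k + 4)·f(k+1) = (k + 4)·f(k) + (1).
d = 0 from the (1,1,0) case.
f = c0 ⇒ A·f(k+1) − B(k−1)·f(k) − C = -1. The system {-1 = 0} is inconsistent; no antidifference.

No — t_k has no hypergeometric antidifference.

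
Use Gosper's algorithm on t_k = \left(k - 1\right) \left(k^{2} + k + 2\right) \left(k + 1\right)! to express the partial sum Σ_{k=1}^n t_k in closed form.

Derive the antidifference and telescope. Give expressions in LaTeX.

r(k) = k*(k**3 + 5*k**2 + 10*k + 8)/(k**3 + k - 2) after simplifying.
Normal form (A,B,C) = (k + 2, 1, k**3 + k - 2).
f must satisfy (k + 2)·f(k+1) − (1)·f(k) = k**3 + k - 2.
Degrees (1,0,3) ⇒ d ≤ 2.
Match coefficients ⇒ f(k) = (k - 2)*(k - 1).
So s_k = (B(k−1)f/C)·t_k = ((k - 2)/(k**2 + k + 2))·t_k = (k - 2)*(k - 1)*factorial(k + 1).
Check: Δs_k = (k - 1)*(k**2 + k + 2)*factorial(k + 1). ✓
Telescope: S(n) = s_(n+1) − s_(1) = n*(n - 1)*factorial(n + 2) − (0) = n*(n - 1)*factorial(n + 2).

S(n) = n \left(n - 1\right) \left(n + 2\right)!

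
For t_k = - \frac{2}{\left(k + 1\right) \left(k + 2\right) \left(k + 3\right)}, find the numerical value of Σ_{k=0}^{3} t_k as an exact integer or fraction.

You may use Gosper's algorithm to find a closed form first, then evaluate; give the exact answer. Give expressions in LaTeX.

Σ = -7/15

t_(k+1)/t_k = (k + 1)/(k + 4).
Factor: A=k + 1; B=k + 4; C=1.
Key eq: (k + 1)·f(k+1) = (k + 3)·f(k) + (1).
Degrees (1,1,0) ⇒ d ≤ 2.
Solving with deg f ≤ 2: f(k) = k*(k + 3)/4.
Certificate R = B(k−1)f/C = k*(k + 3)**2/4 gives s_k = k*(-k - 3)/(2*(k + 1)*(k + 2)).
Check: Δs_k = -2/(k**3 + 6*k**2 + 11*k + 6). ✓
Sum = s_(4) − s_(0); s_(4) = -7/15, s_(0) = 0 ⇒ -7/15.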